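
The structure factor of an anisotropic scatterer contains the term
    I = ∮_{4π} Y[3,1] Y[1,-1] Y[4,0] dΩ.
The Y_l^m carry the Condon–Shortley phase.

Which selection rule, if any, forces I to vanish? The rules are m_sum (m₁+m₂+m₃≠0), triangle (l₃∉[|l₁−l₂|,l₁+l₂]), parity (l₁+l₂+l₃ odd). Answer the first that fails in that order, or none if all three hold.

none

azimuthal sum: 1 − 1 + 0 = 0  ✓
2 ≤ 4 ≤ 4 (triangle on l)  ✓
L = 3 + 1 + 4 = 8 (even)  ✓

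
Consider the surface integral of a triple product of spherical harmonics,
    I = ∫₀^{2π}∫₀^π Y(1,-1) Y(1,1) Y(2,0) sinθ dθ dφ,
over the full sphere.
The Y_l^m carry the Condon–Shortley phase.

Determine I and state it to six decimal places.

Checks pass: Σm=0; 4 even; l₃=2∈[0,2].
(2·1+1)(2·1+1)(2·2+1) = 45
Δ: 0! 2! 2! / 5! → 1/30
sum: t=0:+1/1 = 1/1
3j²(1 1 2; 0 0 0) = Δ·Π!·Σ² = 2/15  (sign +1)
sum: t=0:+1/4 = 1/4
3j²(1 1 2; -1 1 0) = Δ·Π!·Σ² = 1/30  (sign +1)
combine: 4πI² = 45·2/15·1/30 = 1/5
take √, sign +1: I = 0.12615663

0.126157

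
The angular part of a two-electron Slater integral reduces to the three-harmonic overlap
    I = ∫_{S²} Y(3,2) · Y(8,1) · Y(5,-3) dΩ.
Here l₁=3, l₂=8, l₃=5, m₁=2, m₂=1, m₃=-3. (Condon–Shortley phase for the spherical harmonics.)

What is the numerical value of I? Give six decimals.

-0.057718

Checks pass: Σm=0; 16 even; l₃=5∈[5,11].
(2·3+1)(2·8+1)(2·5+1) = 1309
Δ: 6! 0! 10! / 17! → 1/136136
sum: t=3:−1/518400 = -1/518400
3j²(3 8 5; 0 0 0) = Δ·Π!·Σ² = 56/2431  (sign +1)
sum: t=1:−1/9676800 = -1/9676800
3j²(3 8 5; 2 1 -3) = Δ·Π!·Σ² = 27/19448  (sign -1)
combine: 4πI² = 1309·56/2431·27/19448 = 1323/31603
take √, sign -1: I = -0.05771794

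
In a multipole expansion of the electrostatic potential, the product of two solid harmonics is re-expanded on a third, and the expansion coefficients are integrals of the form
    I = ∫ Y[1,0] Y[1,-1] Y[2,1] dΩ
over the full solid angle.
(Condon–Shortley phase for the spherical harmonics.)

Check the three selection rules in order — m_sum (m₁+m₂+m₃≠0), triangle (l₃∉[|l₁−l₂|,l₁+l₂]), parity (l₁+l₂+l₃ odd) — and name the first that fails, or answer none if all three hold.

none

azimuthal sum: 0 − 1 + 1 = 0  ✓
0 ≤ 2 ≤ 2 (triangle on l)  ✓
L = 1 + 1 + 2 = 4 (even)  ✓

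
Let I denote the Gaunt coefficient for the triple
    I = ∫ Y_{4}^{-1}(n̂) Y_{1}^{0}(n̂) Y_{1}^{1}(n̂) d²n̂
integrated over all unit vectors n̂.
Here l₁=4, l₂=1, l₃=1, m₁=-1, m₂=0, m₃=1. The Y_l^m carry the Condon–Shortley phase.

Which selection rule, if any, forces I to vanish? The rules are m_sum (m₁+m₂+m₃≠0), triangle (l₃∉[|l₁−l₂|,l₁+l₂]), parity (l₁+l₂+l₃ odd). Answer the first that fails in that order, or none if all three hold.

triangle

Σmᵢ = 0  ✓
l₃∈[|l₁−l₂|,l₁+l₂]=[3,5], have l₃=1  ✗
Σlᵢ = 6 ⇒ even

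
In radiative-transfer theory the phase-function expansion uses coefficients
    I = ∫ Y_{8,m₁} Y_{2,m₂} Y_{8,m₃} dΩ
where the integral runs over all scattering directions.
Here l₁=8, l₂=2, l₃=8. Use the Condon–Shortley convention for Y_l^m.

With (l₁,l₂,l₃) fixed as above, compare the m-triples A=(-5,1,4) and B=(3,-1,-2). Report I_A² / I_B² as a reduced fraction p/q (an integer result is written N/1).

702/275

l's match ⇒ only the (l;m) 3-j factors differ between A and B.
A: triangle coeff Δ(8,2,8) = 1/348840; Σ_t [1,2]: t=1:−1/1916006400 t=2:+1/479001600 = 1/638668800; (3j)²=117/6460 [(8 2 8; -5 1 4)], sign=+1
B: triangle coeff Δ(8,2,8) = 1/348840; Σ_t [0,1]: t=0:+1/87091200 t=1:−1/174182400 = 1/174182400; (3j)²=55/7752 [(8 2 8; 3 -1 -2)], sign=+1
I_A²/I_B² = (117/6460)/(55/7752) = 702/275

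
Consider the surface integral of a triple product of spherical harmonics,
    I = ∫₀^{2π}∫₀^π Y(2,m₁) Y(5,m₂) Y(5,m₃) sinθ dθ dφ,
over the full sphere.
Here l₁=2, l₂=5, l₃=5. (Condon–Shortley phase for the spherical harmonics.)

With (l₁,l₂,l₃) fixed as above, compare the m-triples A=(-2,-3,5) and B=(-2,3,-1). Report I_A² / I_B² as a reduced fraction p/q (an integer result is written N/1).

15/56

Shared (l₁,l₂,l₃)=(2,5,5): N and (l;000)² cancel in I_A²/I_B².
A: Δ = 2!·2!·8!/13! = 1/38610; Racah Σ t=2..2: t=2:+1/161280 = 1/161280; ⇒ 3j(2 5 5; -2 -3 5)² = 1/143, sgn +1
B: Δ = 2!·2!·8!/13! = 1/38610; Racah Σ t=2..2: t=2:+1/5760 = 1/5760; ⇒ 3j(2 5 5; -2 3 -1)² = 56/2145, sgn +1
I_A²/I_B² = (1/143)/(56/2145) = 15/56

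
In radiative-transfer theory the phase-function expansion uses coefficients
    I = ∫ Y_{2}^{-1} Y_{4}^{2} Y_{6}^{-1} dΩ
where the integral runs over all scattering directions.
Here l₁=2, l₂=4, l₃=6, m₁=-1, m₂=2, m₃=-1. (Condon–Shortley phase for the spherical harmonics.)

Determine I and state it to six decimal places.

Rules hold: Σm=0, L=12 even, 2≤6≤6.
N = 5·9·13 = 585
Δ = 0!·4!·8!/13! = 1/6435
Racah Σ t=0..0: t=0:+1/2304 = 1/2304
⇒ 3j(2 4 6; 0 0 0)² = 5/143, sgn +1
Racah Σ t=0..0: t=0:+1/8640 = 1/8640
⇒ 3j(2 4 6; -1 2 -1)² = 14/1287, sgn -1
4πI² = N·(3j₀)²·(3jₘ)² = 350/1573
I = -1·√(0.222505/4π) = -0.13306527

-0.133065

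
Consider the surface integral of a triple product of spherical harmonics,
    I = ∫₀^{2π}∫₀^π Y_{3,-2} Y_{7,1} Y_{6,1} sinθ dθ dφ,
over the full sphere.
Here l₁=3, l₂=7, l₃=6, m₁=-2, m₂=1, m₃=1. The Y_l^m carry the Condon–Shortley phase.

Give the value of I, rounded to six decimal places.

Checks pass: Σm=0; 16 even; l₃=6∈[4,10].
(2·3+1)(2·7+1)(2·6+1) = 1365
Δ: 4! 2! 10! / 17! → 1/2042040
sum: t=1:−1/207360 t=2:+1/57600 t=3:−1/207360 = 1/129600
3j²(3 7 6; 0 0 0) = Δ·Π!·Σ² = 168/12155  (sign +1)
sum: t=3:−1/172800 t=4:+1/414720 = -7/2073600
3j²(3 7 6; -2 1 1) = Δ·Π!·Σ² = 343/29172  (sign +1)
combine: 4πI² = 1365·168/12155·343/29172 = 100842/454597
take √, sign +1: I = 0.13286253

0.132863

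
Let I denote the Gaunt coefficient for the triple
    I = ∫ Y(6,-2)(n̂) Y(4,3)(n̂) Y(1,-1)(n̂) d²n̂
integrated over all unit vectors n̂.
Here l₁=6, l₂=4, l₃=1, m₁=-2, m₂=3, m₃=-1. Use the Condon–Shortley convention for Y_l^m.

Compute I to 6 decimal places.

0.000000

|6−4|≤1≤6+4 violated ⇒ I = 0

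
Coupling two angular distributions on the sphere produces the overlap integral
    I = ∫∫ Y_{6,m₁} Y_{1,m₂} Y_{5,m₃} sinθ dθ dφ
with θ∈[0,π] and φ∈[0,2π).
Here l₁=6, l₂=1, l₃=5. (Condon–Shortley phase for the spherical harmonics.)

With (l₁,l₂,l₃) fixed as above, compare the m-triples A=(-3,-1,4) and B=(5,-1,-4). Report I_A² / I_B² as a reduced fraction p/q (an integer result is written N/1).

3/55

l's match ⇒ only the (l;m) 3-j factors differ between A and B.
A: triangle coeff Δ(6,1,5) = 1/858; Σ_t [0,0]: t=0:+1/725760 = 1/725760; (3j)²=1/286 [(6 1 5; -3 -1 4)], sign=-1
B: triangle coeff Δ(6,1,5) = 1/858; Σ_t [0,0]: t=0:+1/725760 = 1/725760; (3j)²=5/78 [(6 1 5; 5 -1 -4)], sign=-1
I_A²/I_B² = (1/286)/(5/78) = 3/55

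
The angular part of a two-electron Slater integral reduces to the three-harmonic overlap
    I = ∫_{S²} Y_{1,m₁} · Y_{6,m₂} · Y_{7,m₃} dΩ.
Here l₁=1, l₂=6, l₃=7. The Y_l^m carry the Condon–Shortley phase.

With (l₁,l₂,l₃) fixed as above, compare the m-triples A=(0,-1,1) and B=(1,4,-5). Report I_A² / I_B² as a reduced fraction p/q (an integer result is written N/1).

l's match ⇒ only the (l;m) 3-j factors differ between A and B.
A: triangle coeff Δ(1,6,7) = 1/1365; Σ_t [0,0]: t=0:+1/604800 = 1/604800; (3j)²=16/455 [(1 6 7; 0 -1 1)], sign=+1
B: triangle coeff Δ(1,6,7) = 1/1365; Σ_t [0,0]: t=0:+1/14515200 = 1/14515200; (3j)²=22/455 [(1 6 7; 1 4 -5)], sign=+1
I_A²/I_B² = (16/455)/(22/455) = 8/11

8/11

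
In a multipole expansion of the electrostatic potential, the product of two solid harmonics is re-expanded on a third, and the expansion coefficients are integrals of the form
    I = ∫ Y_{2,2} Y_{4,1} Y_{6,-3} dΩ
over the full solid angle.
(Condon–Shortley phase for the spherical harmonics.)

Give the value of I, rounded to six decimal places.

-0.178526

Checks pass: Σm=0; 12 even; l₃=6∈[2,6].
(2·2+1)(2·4+1)(2·6+1) = 585
Δ: 0! 4! 8! / 13! → 1/6435
sum: t=0:+1/2304 = 1/2304
3j²(2 4 6; 0 0 0) = Δ·Π!·Σ² = 5/143  (sign +1)
sum: t=0:+1/17280 = 1/17280
3j²(2 4 6; 2 1 -3) = Δ·Π!·Σ² = 14/715  (sign -1)
combine: 4πI² = 585·5/143·14/715 = 630/1573
take √, sign -1: I = -0.17852580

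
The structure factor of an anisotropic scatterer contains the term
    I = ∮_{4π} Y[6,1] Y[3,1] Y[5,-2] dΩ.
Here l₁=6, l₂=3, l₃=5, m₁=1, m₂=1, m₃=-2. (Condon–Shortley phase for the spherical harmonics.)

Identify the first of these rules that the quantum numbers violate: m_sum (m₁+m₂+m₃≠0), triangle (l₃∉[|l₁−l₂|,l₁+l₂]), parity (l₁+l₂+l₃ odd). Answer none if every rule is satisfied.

none

azimuthal sum: 1 + 1 − 2 = 0  ✓
3 ≤ 5 ≤ 9 (triangle on l)  ✓
L = 6 + 3 + 5 = 14 (even)  ✓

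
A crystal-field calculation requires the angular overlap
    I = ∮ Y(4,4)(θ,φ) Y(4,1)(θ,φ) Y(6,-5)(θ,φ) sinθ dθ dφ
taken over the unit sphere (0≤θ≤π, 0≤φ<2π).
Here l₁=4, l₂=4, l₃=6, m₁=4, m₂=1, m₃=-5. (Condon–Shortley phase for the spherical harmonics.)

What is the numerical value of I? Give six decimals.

Rules hold: Σm=0, L=14 even, 0≤6≤8.
N = 9·9·13 = 1053
Δ = 2!·6!·6!/15! = 1/1261260
Racah Σ t=0..2: t=0:+1/4608 t=1:−1/1296 t=2:+1/4608 = -7/20736
⇒ 3j(4 4 6; 0 0 0)² = 20/1287, sgn -1
Racah Σ t=0..0: t=0:+1/172800 = 1/172800
⇒ 3j(4 4 6; 4 1 -5)² = 2/65, sgn -1
4πI² = N·(3j₀)²·(3jₘ)² = 72/143
I = +1·√(0.503497/4π) = 0.20016738

0.200167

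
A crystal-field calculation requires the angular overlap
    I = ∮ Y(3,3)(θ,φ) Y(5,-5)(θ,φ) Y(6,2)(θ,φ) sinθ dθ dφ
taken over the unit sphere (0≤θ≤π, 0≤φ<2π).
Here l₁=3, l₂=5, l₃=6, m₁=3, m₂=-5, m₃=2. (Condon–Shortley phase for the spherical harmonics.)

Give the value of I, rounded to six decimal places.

-0.036034

Checks pass: Σm=0; 14 even; l₃=6∈[2,8].
(2·3+1)(2·5+1)(2·6+1) = 1001
Δ: 2! 4! 8! / 15! → 1/675675
sum: t=0:+1/8640 t=1:−1/2304 t=2:+1/8640 = -7/34560
3j²(3 5 6; 0 0 0) = Δ·Π!·Σ² = 7/429  (sign -1)
sum: t=0:+1/1935360 = 1/1935360
3j²(3 5 6; 3 -5 2) = Δ·Π!·Σ² = 1/1001  (sign +1)
combine: 4πI² = 1001·7/429·1/1001 = 7/429
take √, sign -1: I = -0.03603425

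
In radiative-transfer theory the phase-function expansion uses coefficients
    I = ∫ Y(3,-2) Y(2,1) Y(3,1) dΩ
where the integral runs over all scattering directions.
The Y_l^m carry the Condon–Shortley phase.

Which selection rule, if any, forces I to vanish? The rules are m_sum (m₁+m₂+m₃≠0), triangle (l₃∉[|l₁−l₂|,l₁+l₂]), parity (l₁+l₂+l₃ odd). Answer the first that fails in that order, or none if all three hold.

m₁+m₂+m₃ = -2 + 1 + 1 = 0  ✓
triangle: |3−2|=1 ≤ l₃=3 ≤ 3+2=5  ✓
parity: l₁+l₂+l₃ = 8 is even  ✓

none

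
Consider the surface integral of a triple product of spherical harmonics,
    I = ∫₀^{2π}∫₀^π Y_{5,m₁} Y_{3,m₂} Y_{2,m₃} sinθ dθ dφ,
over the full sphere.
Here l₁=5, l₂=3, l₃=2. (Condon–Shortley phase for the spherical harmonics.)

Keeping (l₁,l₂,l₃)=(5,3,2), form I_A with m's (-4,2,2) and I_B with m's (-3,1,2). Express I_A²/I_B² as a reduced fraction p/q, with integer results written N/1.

9/5

l's match ⇒ only the (l;m) 3-j factors differ between A and B.
A: triangle coeff Δ(5,3,2) = 1/2310; Σ_t [5,5]: t=5:−1/2880 = -1/2880; (3j)²=3/55 [(5 3 2; -4 2 2)], sign=-1
B: triangle coeff Δ(5,3,2) = 1/2310; Σ_t [4,4]: t=4:+1/1152 = 1/1152; (3j)²=1/33 [(5 3 2; -3 1 2)], sign=+1
I_A²/I_B² = (3/55)/(1/33) = 9/5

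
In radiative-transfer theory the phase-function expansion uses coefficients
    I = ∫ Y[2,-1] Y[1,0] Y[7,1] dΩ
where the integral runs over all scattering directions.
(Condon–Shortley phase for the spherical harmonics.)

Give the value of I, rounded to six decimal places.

l₃=7 ∉ [1,3] — triangle fails ⇒ I = 0

0.000000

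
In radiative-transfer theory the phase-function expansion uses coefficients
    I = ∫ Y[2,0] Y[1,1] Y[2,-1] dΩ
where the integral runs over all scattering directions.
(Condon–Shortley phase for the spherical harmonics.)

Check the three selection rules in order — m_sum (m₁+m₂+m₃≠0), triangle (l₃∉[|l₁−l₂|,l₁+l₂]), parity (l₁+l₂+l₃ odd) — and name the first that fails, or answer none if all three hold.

parity

m₁+m₂+m₃ = 0 + 1 − 1 = 0  ✓
triangle: |2−1|=1 ≤ l₃=2 ≤ 2+1=3  ✓
parity: l₁+l₂+l₃ = 5 is odd  ✗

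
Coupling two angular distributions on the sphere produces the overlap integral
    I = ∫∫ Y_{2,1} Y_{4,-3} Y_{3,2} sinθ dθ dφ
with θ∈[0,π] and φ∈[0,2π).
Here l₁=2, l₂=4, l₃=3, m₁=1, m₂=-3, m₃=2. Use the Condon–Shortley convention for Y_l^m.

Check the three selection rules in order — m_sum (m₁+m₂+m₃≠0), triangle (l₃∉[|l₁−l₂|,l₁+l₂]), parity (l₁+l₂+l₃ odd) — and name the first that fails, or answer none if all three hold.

parity

Σmᵢ = 0  ✓
l₃∈[|l₁−l₂|,l₁+l₂]=[2,6], have l₃=3  ✓
Σlᵢ = 9 ⇒ odd  ✗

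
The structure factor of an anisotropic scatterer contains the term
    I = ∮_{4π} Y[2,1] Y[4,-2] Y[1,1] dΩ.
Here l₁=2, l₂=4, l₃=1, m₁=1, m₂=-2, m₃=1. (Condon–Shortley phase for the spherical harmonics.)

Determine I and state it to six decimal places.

0.000000

triangle: need 2≤l₃≤6, have 1; I=0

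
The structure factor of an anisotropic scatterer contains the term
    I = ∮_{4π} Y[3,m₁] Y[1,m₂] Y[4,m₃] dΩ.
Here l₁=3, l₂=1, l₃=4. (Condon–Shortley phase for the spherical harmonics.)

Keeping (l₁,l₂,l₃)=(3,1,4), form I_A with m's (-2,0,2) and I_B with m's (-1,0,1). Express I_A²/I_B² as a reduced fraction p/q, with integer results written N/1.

4/5

Shared (l₁,l₂,l₃)=(3,1,4): N and (l;000)² cancel in I_A²/I_B².
A: Δ = 0!·6!·2!/9! = 1/252; Racah Σ t=0..0: t=0:+1/120 = 1/120; ⇒ 3j(3 1 4; -2 0 2)² = 1/21, sgn +1
B: Δ = 0!·6!·2!/9! = 1/252; Racah Σ t=0..0: t=0:+1/48 = 1/48; ⇒ 3j(3 1 4; -1 0 1)² = 5/84, sgn -1
I_A²/I_B² = (1/21)/(5/84) = 4/5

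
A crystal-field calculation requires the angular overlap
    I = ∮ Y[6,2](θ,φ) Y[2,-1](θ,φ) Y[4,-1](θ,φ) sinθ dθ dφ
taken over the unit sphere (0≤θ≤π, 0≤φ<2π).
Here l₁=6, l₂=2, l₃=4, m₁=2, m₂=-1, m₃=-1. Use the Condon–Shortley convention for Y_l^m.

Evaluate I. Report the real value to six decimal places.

0.238034

Checks pass: Σm=0; 12 even; l₃=4∈[4,8].
(2·6+1)(2·2+1)(2·4+1) = 585
Δ: 4! 8! 0! / 13! → 1/6435
sum: t=2:+1/2304 = 1/2304
3j²(6 2 4; 0 0 0) = Δ·Π!·Σ² = 5/143  (sign +1)
sum: t=1:−1/4320 = -1/4320
3j²(6 2 4; 2 -1 -1) = Δ·Π!·Σ² = 224/6435  (sign +1)
combine: 4πI² = 585·5/143·224/6435 = 1120/1573
take √, sign +1: I = 0.23803440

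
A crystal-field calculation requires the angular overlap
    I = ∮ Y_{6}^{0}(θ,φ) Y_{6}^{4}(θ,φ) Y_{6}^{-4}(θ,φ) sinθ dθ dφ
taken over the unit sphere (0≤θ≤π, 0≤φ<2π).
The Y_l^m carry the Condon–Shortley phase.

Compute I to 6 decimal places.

-0.022901

Rules hold: Σm=0, L=18 even, 0≤6≤12.
N = 13·13·13 = 2197
Δ = 6!·6!·6!/19! = 1/325909584
Racah Σ t=0..6: t=0:+1/373248000 t=1:−1/1728000 t=2:+1/110592 t=3:−1/46656 t=4:+1/110592 t=5:−1/1728000 t=6:+1/373248000 = -7/1555200
⇒ 3j(6 6 6; 0 0 0)² = 400/46189, sgn -1
Racah Σ t=4..6: t=4:+1/1658880 t=5:−1/1728000 t=6:+1/24883200 = 1/15552000
⇒ 3j(6 6 6; 0 4 -4)² = 16/46189, sgn +1
4πI² = N·(3j₀)²·(3jₘ)² = 83200/12623809
I = -1·√(0.00659072/4π) = -0.02290137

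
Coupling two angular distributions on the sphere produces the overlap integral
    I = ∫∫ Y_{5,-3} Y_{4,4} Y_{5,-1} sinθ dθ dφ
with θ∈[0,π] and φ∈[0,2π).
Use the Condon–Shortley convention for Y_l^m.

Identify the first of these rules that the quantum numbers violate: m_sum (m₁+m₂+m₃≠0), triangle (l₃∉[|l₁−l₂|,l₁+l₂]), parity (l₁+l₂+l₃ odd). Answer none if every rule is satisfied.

none

azimuthal sum: -3 + 4 − 1 = 0  ✓
1 ≤ 5 ≤ 9 (triangle on l)  ✓
L = 5 + 4 + 5 = 14 (even)  ✓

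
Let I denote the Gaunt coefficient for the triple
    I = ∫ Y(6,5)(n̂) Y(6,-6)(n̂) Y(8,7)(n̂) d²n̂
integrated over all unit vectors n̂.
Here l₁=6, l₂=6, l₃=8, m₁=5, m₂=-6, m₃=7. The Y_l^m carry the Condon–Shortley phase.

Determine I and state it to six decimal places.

0.000000

5 − 6 + 7 = 6 ≠ 0: azimuthal integral kills it; I = 0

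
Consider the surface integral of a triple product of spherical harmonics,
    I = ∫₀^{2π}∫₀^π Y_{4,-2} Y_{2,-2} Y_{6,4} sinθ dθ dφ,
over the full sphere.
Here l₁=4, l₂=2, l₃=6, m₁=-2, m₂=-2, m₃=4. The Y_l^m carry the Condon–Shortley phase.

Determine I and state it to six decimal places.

m-sum 0 ✓  L=12 even ✓  2≤6≤6 ✓
Π(2lᵢ+1) = 9×5×13 = 585
triangle coeff Δ(4,2,6) = 1/6435
Σ_t [0,0]: t=0:+1/2304 = 1/2304
(3j)²=5/143 [(4 2 6; 0 0 0)], sign=+1
Σ_t [0,0]: t=0:+1/34560 = 1/34560
(3j)²=14/429 [(4 2 6; -2 -2 4)], sign=+1
⇒ 4πI² = 1050/1573
I = (+1)√(1050/1573/(4π)) = 0.23047581

0.230476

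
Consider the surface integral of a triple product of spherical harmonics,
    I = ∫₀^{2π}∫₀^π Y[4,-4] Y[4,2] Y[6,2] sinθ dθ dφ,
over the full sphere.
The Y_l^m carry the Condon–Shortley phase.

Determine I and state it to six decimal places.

m-sum 0 ✓  L=14 even ✓  0≤6≤8 ✓
Π(2lᵢ+1) = 9×9×13 = 1053
triangle coeff Δ(4,4,6) = 1/1261260
Σ_t [0,2]: t=0:+1/4608 t=1:−1/1296 t=2:+1/4608 = -7/20736
(3j)²=20/1287 [(4 4 6; 0 0 0)], sign=-1
Σ_t [2,2]: t=2:+1/69120 = 1/69120
(3j)²=4/429 [(4 4 6; -4 2 2)], sign=+1
⇒ 4πI² = 240/1573
I = (-1)√(240/1573/(4π)) = -0.11018851

-0.110189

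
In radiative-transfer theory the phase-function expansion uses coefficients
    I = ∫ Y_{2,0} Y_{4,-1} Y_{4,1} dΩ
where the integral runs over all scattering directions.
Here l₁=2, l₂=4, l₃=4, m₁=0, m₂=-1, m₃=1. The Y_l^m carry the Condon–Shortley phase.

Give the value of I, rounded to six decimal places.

-0.139264

Rules hold: Σm=0, L=10 even, 2≤4≤6.
N = 5·9·9 = 405
Δ = 2!·2!·6!/11! = 1/13860
Racah Σ t=0..2: t=0:+1/192 t=1:−1/36 t=2:+1/192 = -5/288
⇒ 3j(2 4 4; 0 0 0)² = 20/693, sgn -1
Racah Σ t=0..2: t=0:+1/144 t=1:−1/48 t=2:+1/480 = -17/1440
⇒ 3j(2 4 4; 0 -1 1)² = 289/13860, sgn +1
4πI² = N·(3j₀)²·(3jₘ)² = 1445/5929
I = -1·√(0.243717/4π) = -0.13926381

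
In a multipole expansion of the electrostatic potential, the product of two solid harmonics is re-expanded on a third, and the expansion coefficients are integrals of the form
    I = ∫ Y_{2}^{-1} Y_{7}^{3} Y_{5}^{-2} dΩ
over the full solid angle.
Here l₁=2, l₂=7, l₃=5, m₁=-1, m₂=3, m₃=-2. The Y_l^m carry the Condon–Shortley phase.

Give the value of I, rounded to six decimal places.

-0.248277

Rules hold: Σm=0, L=14 even, 5≤5≤9.
N = 5·15·11 = 825
Δ = 4!·0!·10!/15! = 1/15015
Racah Σ t=2..2: t=2:+1/57600 = 1/57600
⇒ 3j(2 7 5; 0 0 0)² = 21/715, sgn -1
Racah Σ t=3..3: t=3:−1/181440 = -1/181440
⇒ 3j(2 7 5; -1 3 -2)² = 32/1001, sgn +1
4πI² = N·(3j₀)²·(3jₘ)² = 1440/1859
I = -1·√(0.77461/4π) = -0.24827707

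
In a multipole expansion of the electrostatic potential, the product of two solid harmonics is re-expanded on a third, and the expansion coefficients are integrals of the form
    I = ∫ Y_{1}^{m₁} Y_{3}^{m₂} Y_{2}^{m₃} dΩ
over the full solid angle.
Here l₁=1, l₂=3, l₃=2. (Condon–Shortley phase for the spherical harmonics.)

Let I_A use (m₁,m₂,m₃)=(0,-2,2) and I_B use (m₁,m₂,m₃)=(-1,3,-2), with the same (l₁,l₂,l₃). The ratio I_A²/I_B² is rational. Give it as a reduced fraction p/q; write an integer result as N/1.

1/3

Same 1,3,2: normalisation and zero-m 3j drop out of the ratio.
A: Δ: 2! 0! 4! / 7! → 1/105; sum: t=1:−1/24 = -1/24; 3j²(1 3 2; 0 -2 2) = Δ·Π!·Σ² = 1/21  (sign -1)
B: Δ: 2! 0! 4! / 7! → 1/105; sum: t=2:+1/48 = 1/48; 3j²(1 3 2; -1 3 -2) = Δ·Π!·Σ² = 1/7  (sign +1)
I_A²/I_B² = (1/21)/(1/7) = 1/3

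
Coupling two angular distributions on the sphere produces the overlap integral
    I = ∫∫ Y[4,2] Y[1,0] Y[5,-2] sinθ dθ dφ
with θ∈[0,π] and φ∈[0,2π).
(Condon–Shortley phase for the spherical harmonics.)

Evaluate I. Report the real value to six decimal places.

0.225034

m-sum 0 ✓  L=10 even ✓  3≤5≤5 ✓
Π(2lᵢ+1) = 9×3×11 = 297
triangle coeff Δ(4,1,5) = 1/495
Σ_t [0,0]: t=0:+1/576 = 1/576
(3j)²=5/99 [(4 1 5; 0 0 0)], sign=-1
Σ_t [0,0]: t=0:+1/1440 = 1/1440
(3j)²=7/165 [(4 1 5; 2 0 -2)], sign=-1
⇒ 4πI² = 7/11
I = (+1)√(7/11/(4π)) = 0.22503380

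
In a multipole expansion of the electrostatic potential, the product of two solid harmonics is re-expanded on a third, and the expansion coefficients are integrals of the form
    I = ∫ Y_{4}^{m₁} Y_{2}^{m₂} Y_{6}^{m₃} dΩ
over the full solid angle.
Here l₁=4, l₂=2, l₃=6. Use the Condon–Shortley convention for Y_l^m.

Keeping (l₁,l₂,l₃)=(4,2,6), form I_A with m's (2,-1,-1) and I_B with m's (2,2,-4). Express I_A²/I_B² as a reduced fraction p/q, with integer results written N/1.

Same 4,2,6: normalisation and zero-m 3j drop out of the ratio.
A: Δ: 0! 8! 4! / 13! → 1/6435; sum: t=0:+1/8640 = 1/8640; 3j²(4 2 6; 2 -1 -1) = Δ·Π!·Σ² = 14/1287  (sign -1)
B: Δ: 0! 8! 4! / 13! → 1/6435; sum: t=0:+1/34560 = 1/34560; 3j²(4 2 6; 2 2 -4) = Δ·Π!·Σ² = 14/429  (sign +1)
I_A²/I_B² = (14/1287)/(14/429) = 1/3

1/3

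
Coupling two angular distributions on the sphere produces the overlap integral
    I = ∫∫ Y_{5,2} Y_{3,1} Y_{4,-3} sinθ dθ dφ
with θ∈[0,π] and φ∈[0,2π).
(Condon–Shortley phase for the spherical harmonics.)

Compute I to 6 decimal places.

Rules hold: Σm=0, L=12 even, 2≤4≤8.
N = 11·7·9 = 693
Δ = 4!·6!·2!/13! = 1/180180
Racah Σ t=1..3: t=1:−1/576 t=2:+1/144 t=3:−1/576 = 1/288
⇒ 3j(5 3 4; 0 0 0)² = 20/1001, sgn +1
Racah Σ t=2..3: t=2:+1/960 t=3:−1/4320 = 7/8640
⇒ 3j(5 3 4; 2 1 -3)² = 343/12870, sgn -1
4πI² = N·(3j₀)²·(3jₘ)² = 686/1859
I = -1·√(0.369016/4π) = -0.17136315

-0.171363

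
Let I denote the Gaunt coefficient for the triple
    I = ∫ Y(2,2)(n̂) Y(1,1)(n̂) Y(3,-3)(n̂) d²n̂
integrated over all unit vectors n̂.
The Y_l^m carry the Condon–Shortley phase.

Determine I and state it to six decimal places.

Rules hold: Σm=0, L=6 even, 1≤3≤3.
N = 5·3·7 = 105
Δ = 0!·4!·2!/7! = 1/105
Racah Σ t=0..0: t=0:+1/4 = 1/4
⇒ 3j(2 1 3; 0 0 0)² = 3/35, sgn -1
Racah Σ t=0..0: t=0:+1/48 = 1/48
⇒ 3j(2 1 3; 2 1 -3)² = 1/7, sgn +1
4πI² = N·(3j₀)²·(3jₘ)² = 9/7
I = -1·√(1.28571/4π) = -0.31986543

-0.319865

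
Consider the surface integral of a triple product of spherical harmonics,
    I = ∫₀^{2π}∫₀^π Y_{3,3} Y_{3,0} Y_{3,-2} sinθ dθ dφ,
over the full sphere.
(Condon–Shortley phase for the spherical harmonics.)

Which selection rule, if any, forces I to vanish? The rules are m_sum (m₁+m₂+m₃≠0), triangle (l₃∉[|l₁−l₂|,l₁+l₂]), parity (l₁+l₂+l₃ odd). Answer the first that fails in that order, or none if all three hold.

azimuthal sum: 3 + 0 − 2 = 1  ✗
0 ≤ 3 ≤ 6 (triangle on l)
L = 3 + 3 + 3 = 9 (odd)

m_sum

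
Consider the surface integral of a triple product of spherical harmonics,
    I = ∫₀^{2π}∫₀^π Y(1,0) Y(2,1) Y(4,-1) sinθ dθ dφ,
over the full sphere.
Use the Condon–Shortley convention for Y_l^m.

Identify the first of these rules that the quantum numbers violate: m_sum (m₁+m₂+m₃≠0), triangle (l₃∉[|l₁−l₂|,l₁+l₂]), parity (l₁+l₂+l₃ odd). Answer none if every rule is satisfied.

m₁+m₂+m₃ = 0 + 1 − 1 = 0  ✓
triangle: |1−2|=1 ≤ l₃=4 ≤ 1+2=3  ✗
parity: l₁+l₂+l₃ = 7 is odd

triangle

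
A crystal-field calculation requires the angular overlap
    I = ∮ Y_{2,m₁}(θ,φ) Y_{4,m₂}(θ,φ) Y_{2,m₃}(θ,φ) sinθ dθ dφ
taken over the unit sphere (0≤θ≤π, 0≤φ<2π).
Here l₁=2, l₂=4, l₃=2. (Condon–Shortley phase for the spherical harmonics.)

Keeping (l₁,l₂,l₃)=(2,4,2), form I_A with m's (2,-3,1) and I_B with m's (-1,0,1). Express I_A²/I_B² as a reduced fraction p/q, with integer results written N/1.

Same 2,4,2: normalisation and zero-m 3j drop out of the ratio.
A: Δ: 4! 0! 4! / 9! → 1/630; sum: t=0:+1/144 = 1/144; 3j²(2 4 2; 2 -3 1) = Δ·Π!·Σ² = 1/18  (sign -1)
B: Δ: 4! 0! 4! / 9! → 1/630; sum: t=3:−1/36 = -1/36; 3j²(2 4 2; -1 0 1) = Δ·Π!·Σ² = 8/315  (sign +1)
I_A²/I_B² = (1/18)/(8/315) = 35/16

35/16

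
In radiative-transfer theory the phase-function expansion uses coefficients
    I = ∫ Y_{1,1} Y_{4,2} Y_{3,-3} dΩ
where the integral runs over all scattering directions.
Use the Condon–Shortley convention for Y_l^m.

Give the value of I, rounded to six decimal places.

Checks pass: Σm=0; 8 even; l₃=3∈[3,5].
(2·1+1)(2·4+1)(2·3+1) = 189
Δ: 2! 0! 6! / 9! → 1/252
sum: t=1:−1/36 = -1/36
3j²(1 4 3; 0 0 0) = Δ·Π!·Σ² = 4/63  (sign +1)
sum: t=0:+1/1440 = 1/1440
3j²(1 4 3; 1 2 -3) = Δ·Π!·Σ² = 1/252  (sign +1)
combine: 4πI² = 189·4/63·1/252 = 1/21
take √, sign +1: I = 0.06155813

0.061558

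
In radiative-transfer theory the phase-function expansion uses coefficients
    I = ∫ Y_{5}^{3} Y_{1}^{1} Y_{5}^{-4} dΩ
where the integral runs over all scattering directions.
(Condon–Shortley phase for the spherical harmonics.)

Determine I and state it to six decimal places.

0.000000

Σlᵢ=11 odd — θ-integrand is odd under cosθ→−cosθ; I=0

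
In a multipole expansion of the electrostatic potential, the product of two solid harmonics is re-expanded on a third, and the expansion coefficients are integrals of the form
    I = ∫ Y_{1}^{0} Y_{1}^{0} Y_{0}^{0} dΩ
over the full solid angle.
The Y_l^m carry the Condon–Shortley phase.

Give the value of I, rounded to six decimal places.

0.282095

Checks pass: Σm=0; 2 even; l₃=0∈[0,2].
(2·1+1)(2·1+1)(2·0+1) = 9
Δ: 2! 0! 0! / 3! → 1/3
sum: t=1:−1/1 = -1/1
3j²(1 1 0; 0 0 0) = Δ·Π!·Σ² = 1/3  (sign -1)
(m-triple is (0,0,0) — same symbol as above.)
combine: 4πI² = 9·1/3·1/3 = 1/1
take √, sign +1: I = 0.28209479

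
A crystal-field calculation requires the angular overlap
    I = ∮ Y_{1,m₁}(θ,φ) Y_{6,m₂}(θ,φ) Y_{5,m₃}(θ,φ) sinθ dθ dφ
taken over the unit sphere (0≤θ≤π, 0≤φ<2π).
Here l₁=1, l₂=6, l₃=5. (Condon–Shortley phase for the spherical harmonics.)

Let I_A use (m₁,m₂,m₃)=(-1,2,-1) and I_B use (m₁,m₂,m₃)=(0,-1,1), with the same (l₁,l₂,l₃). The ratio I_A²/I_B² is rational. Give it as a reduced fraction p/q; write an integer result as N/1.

Same 1,6,5: normalisation and zero-m 3j drop out of the ratio.
A: Δ: 2! 0! 10! / 13! → 1/858; sum: t=2:+1/34560 = 1/34560; 3j²(1 6 5; -1 2 -1) = Δ·Π!·Σ² = 14/429  (sign +1)
B: Δ: 2! 0! 10! / 13! → 1/858; sum: t=1:−1/17280 = -1/17280; 3j²(1 6 5; 0 -1 1) = Δ·Π!·Σ² = 35/858  (sign -1)
I_A²/I_B² = (14/429)/(35/858) = 4/5

4/5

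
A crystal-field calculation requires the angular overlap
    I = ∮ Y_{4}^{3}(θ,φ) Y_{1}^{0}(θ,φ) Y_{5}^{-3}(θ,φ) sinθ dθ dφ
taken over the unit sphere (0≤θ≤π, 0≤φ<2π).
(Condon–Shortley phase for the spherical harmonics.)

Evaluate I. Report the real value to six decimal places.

-0.196426

Rules hold: Σm=0, L=10 even, 3≤5≤5.
N = 9·3·11 = 297
Δ = 0!·8!·2!/11! = 1/495
Racah Σ t=0..0: t=0:+1/576 = 1/576
⇒ 3j(4 1 5; 0 0 0)² = 5/99, sgn -1
Racah Σ t=0..0: t=0:+1/5040 = 1/5040
⇒ 3j(4 1 5; 3 0 -3)² = 16/495, sgn +1
4πI² = N·(3j₀)²·(3jₘ)² = 16/33
I = -1·√(0.484848/4π) = -0.19642560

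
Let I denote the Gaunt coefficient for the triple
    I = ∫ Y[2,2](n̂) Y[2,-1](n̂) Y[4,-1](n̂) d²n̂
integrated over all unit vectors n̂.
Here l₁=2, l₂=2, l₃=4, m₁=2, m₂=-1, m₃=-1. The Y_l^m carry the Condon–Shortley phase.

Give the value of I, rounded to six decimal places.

-0.090112

Rules hold: Σm=0, L=8 even, 0≤4≤4.
N = 5·5·9 = 225
Δ = 0!·4!·4!/9! = 1/630
Racah Σ t=0..0: t=0:+1/16 = 1/16
⇒ 3j(2 2 4; 0 0 0)² = 2/35, sgn +1
Racah Σ t=0..0: t=0:+1/144 = 1/144
⇒ 3j(2 2 4; 2 -1 -1)² = 1/126, sgn -1
4πI² = N·(3j₀)²·(3jₘ)² = 5/49
I = -1·√(0.102041/4π) = -0.09011188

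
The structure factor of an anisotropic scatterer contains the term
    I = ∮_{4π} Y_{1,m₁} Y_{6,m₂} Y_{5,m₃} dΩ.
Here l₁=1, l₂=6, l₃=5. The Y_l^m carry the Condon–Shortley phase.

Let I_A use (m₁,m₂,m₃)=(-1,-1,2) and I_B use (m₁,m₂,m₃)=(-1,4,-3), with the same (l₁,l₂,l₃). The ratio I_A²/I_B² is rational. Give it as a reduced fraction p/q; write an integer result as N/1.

2/9

l's match ⇒ only the (l;m) 3-j factors differ between A and B.
A: triangle coeff Δ(1,6,5) = 1/858; Σ_t [2,2]: t=2:+1/60480 = 1/60480; (3j)²=5/429 [(1 6 5; -1 -1 2)], sign=-1
B: triangle coeff Δ(1,6,5) = 1/858; Σ_t [2,2]: t=2:+1/161280 = 1/161280; (3j)²=15/286 [(1 6 5; -1 4 -3)], sign=+1
I_A²/I_B² = (5/429)/(15/286) = 2/9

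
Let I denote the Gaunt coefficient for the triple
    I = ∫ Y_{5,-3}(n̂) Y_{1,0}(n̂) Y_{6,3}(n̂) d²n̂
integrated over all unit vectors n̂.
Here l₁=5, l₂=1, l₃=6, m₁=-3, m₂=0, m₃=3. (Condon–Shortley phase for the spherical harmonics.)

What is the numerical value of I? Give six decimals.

-0.212310

Rules hold: Σm=0, L=12 even, 4≤6≤6.
N = 11·3·13 = 429
Δ = 0!·10!·2!/13! = 1/858
Racah Σ t=0..0: t=0:+1/14400 = 1/14400
⇒ 3j(5 1 6; 0 0 0)² = 6/143, sgn +1
Racah Σ t=0..0: t=0:+1/80640 = 1/80640
⇒ 3j(5 1 6; -3 0 3)² = 9/286, sgn -1
4πI² = N·(3j₀)²·(3jₘ)² = 81/143
I = -1·√(0.566434/4π) = -0.21230956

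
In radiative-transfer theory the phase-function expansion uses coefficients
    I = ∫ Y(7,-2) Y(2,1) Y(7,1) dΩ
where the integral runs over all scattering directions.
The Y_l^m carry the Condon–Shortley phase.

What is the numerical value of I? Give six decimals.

0.077064

Checks pass: Σm=0; 16 even; l₃=7∈[5,9].
(2·7+1)(2·2+1)(2·7+1) = 1125
Δ: 2! 12! 2! / 17! → 1/185640
sum: t=0:+1/2419200 t=1:−1/518400 t=2:+1/2419200 = -1/907200
3j²(7 2 7; 0 0 0) = Δ·Π!·Σ² = 56/3315  (sign +1)
sum: t=1:−1/1935360 t=2:+1/1209600 = 1/3225600
3j²(7 2 7; -2 1 1) = Δ·Π!·Σ² = 243/61880  (sign +1)
combine: 4πI² = 1125·56/3315·243/61880 = 3645/48841
take √, sign +1: I = 0.07706400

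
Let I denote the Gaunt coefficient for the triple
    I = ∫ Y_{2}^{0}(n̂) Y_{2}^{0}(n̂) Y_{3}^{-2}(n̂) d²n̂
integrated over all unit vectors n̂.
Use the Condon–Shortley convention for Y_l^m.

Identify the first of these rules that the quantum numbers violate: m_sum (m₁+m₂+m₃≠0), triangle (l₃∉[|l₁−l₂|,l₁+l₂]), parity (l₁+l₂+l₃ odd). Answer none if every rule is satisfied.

m_sum

m₁+m₂+m₃ = 0 + 0 − 2 = -2  ✗
triangle: |2−2|=0 ≤ l₃=3 ≤ 2+2=4
parity: l₁+l₂+l₃ = 7 is odd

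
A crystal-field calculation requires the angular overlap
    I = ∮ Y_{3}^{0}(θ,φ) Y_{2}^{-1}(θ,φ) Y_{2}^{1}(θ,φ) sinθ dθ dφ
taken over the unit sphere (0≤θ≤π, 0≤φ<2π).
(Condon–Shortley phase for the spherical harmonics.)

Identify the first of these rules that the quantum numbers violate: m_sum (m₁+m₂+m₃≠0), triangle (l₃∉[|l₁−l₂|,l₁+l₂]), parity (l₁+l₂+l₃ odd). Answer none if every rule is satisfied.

parity

Σmᵢ = 0  ✓
l₃∈[|l₁−l₂|,l₁+l₂]=[1,5], have l₃=2  ✓
Σlᵢ = 7 ⇒ odd  ✗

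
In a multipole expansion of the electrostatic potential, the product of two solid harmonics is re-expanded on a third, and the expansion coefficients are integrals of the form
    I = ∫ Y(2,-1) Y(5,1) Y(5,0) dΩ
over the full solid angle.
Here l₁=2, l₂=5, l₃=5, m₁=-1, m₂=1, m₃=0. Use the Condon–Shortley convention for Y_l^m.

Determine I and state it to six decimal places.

Rules hold: Σm=0, L=12 even, 3≤5≤7.
N = 5·11·11 = 605
Δ = 2!·2!·8!/13! = 1/38610
Racah Σ t=0..2: t=0:+1/2880 t=1:−1/576 t=2:+1/2880 = -1/960
⇒ 3j(2 5 5; 0 0 0)² = 10/429, sgn +1
Racah Σ t=1..2: t=1:−1/1440 t=2:+1/1152 = 1/5760
⇒ 3j(2 5 5; -1 1 0)² = 1/858, sgn -1
4πI² = N·(3j₀)²·(3jₘ)² = 25/1521
I = -1·√(0.0164366/4π) = -0.03616600

-0.036166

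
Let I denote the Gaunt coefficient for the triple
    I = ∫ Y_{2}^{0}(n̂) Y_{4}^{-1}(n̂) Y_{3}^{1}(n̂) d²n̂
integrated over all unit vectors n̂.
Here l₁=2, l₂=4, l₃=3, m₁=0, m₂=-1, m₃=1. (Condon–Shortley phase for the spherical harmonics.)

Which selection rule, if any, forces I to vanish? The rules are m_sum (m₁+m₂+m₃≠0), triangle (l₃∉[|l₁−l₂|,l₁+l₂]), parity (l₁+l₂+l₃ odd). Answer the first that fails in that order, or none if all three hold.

m₁+m₂+m₃ = 0 − 1 + 1 = 0  ✓
triangle: |2−4|=2 ≤ l₃=3 ≤ 2+4=6  ✓
parity: l₁+l₂+l₃ = 9 is odd  ✗

parity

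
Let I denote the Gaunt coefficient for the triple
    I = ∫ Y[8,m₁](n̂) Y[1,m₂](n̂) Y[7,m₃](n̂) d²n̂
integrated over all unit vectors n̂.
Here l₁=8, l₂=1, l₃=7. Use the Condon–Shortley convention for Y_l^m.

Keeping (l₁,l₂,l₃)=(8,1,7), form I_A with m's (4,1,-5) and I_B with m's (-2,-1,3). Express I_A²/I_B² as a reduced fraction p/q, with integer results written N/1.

Same 8,1,7: normalisation and zero-m 3j drop out of the ratio.
A: Δ: 2! 14! 0! / 17! → 1/2040; sum: t=2:+1/1916006400 = 1/1916006400; 3j²(8 1 7; 4 1 -5) = Δ·Π!·Σ² = 1/340  (sign +1)
B: Δ: 2! 14! 0! / 17! → 1/2040; sum: t=0:+1/174182400 = 1/174182400; 3j²(8 1 7; -2 -1 3) = Δ·Π!·Σ² = 1/136  (sign +1)
I_A²/I_B² = (1/340)/(1/136) = 2/5

2/5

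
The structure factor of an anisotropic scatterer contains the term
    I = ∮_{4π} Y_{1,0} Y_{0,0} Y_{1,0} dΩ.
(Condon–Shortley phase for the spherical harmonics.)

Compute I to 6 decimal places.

Rules hold: Σm=0, L=2 even, 1≤1≤1.
N = 3·1·3 = 9
Δ = 0!·2!·0!/3! = 1/3
Racah Σ t=0..0: t=0:+1/1 = 1/1
⇒ 3j(1 0 1; 0 0 0)² = 1/3, sgn -1
(m-triple is (0,0,0) — same symbol as above.)
4πI² = N·(3j₀)²·(3jₘ)² = 1/1
I = +1·√(1/4π) = 0.28209479

0.282095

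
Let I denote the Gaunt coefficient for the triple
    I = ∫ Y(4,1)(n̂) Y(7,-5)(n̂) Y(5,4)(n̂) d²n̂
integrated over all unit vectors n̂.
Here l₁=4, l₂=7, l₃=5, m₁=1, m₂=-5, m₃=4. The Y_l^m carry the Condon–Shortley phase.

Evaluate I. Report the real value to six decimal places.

0.077064

m-sum 0 ✓  L=16 even ✓  3≤5≤11 ✓
Π(2lᵢ+1) = 9×15×11 = 1485
triangle coeff Δ(4,7,5) = 1/6126120
Σ_t [2,4]: t=2:+1/69120 t=3:−1/20736 t=4:+1/69120 = -1/51840
(3j)²=280/21879 [(4 7 5; 0 0 0)], sign=+1
Σ_t [1,2]: t=1:−1/1209600 t=2:+1/1935360 = -1/3225600
(3j)²=243/61880 [(4 7 5; 1 -5 4)], sign=+1
⇒ 4πI² = 3645/48841
I = (+1)√(3645/48841/(4π)) = 0.07706400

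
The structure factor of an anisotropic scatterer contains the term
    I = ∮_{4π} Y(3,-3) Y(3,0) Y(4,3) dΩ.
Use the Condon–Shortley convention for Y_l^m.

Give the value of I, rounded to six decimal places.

0.203551

m-sum 0 ✓  L=10 even ✓  0≤4≤6 ✓
Π(2lᵢ+1) = 7×7×9 = 441
triangle coeff Δ(3,3,4) = 1/34650
Σ_t [0,2]: t=0:+1/72 t=1:−1/16 t=2:+1/72 = -5/144
(3j)²=2/77 [(3 3 4; 0 0 0)], sign=-1
Σ_t [2,2]: t=2:+1/288 = 1/288
(3j)²=1/22 [(3 3 4; -3 0 3)], sign=-1
⇒ 4πI² = 63/121
I = (+1)√(63/121/(4π)) = 0.20355073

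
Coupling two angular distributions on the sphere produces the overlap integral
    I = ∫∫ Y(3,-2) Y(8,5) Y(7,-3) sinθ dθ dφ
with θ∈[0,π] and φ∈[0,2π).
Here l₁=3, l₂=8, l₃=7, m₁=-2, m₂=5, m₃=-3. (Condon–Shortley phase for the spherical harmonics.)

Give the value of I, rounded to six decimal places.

m-sum 0 ✓  L=18 even ✓  5≤7≤11 ✓
Π(2lᵢ+1) = 7×17×15 = 1785
triangle coeff Δ(3,8,7) = 1/5290740
Σ_t [1,3]: t=1:−1/7257600 t=2:+1/2073600 t=3:−1/7257600 = 1/4838400
(3j)²=252/20995 [(3 8 7; 0 0 0)], sign=-1
Σ_t [3,4]: t=3:−1/87091200 t=4:+1/52254720 = 1/130636800
(3j)²=88/20349 [(3 8 7; -2 5 -3)], sign=+1
⇒ 4πI² = 7392/79781
I = (-1)√(7392/79781/(4π)) = -0.08586700

-0.085867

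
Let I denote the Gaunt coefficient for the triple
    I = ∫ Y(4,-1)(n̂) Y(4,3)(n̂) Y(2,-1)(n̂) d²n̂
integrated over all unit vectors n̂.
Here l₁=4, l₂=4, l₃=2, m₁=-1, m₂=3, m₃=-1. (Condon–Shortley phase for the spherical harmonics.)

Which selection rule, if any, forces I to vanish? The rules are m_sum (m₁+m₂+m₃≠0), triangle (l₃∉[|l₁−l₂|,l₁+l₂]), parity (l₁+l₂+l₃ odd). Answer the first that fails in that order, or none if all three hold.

m₁+m₂+m₃ = -1 + 3 − 1 = 1  ✗
triangle: |4−4|=0 ≤ l₃=2 ≤ 4+4=8
parity: l₁+l₂+l₃ = 10 is even

m_sum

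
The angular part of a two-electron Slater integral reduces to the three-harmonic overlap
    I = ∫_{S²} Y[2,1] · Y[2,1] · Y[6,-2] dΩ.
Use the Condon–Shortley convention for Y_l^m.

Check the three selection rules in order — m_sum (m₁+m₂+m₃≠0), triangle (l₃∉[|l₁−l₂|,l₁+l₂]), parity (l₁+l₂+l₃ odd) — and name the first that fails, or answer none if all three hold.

azimuthal sum: 1 + 1 − 2 = 0  ✓
0 ≤ 6 ≤ 4 (triangle on l)  ✗
L = 2 + 2 + 6 = 10 (even)

triangle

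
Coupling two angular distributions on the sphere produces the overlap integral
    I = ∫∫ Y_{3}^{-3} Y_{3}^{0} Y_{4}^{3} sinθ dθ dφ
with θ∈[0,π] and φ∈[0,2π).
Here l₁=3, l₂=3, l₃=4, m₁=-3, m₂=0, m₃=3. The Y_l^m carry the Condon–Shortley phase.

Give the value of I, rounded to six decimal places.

0.203551

Checks pass: Σm=0; 10 even; l₃=4∈[0,6].
(2·3+1)(2·3+1)(2·4+1) = 441
Δ: 2! 4! 4! / 11! → 1/34650
sum: t=0:+1/72 t=1:−1/16 t=2:+1/72 = -5/144
3j²(3 3 4; 0 0 0) = Δ·Π!·Σ² = 2/77  (sign -1)
sum: t=2:+1/288 = 1/288
3j²(3 3 4; -3 0 3) = Δ·Π!·Σ² = 1/22  (sign -1)
combine: 4πI² = 441·2/77·1/22 = 63/121
take √, sign +1: I = 0.20355073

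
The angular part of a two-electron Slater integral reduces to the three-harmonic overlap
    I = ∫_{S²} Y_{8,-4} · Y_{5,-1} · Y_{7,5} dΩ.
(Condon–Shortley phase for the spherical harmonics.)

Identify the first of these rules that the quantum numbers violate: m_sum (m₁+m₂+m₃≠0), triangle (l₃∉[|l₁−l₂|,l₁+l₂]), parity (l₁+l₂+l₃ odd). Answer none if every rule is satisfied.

none

azimuthal sum: -4 − 1 + 5 = 0  ✓
3 ≤ 7 ≤ 13 (triangle on l)  ✓
L = 8 + 5 + 7 = 20 (even)  ✓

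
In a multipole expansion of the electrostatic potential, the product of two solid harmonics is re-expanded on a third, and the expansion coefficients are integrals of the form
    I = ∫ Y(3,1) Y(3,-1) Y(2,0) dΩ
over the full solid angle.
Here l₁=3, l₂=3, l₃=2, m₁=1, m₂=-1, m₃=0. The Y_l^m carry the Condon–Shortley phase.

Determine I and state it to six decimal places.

Rules hold: Σm=0, L=8 even, 0≤2≤6.
N = 7·7·5 = 245
Δ = 4!·2!·2!/9! = 1/3780
Racah Σ t=1..3: t=1:−1/24 t=2:+1/4 t=3:−1/24 = 1/6
⇒ 3j(3 3 2; 0 0 0)² = 4/105, sgn +1
Racah Σ t=0..2: t=0:+1/96 t=1:−1/6 t=2:+1/16 = -3/32
⇒ 3j(3 3 2; 1 -1 0)² = 3/140, sgn -1
4πI² = N·(3j₀)²·(3jₘ)² = 1/5
I = -1·√(0.2/4π) = -0.12615663

-0.126157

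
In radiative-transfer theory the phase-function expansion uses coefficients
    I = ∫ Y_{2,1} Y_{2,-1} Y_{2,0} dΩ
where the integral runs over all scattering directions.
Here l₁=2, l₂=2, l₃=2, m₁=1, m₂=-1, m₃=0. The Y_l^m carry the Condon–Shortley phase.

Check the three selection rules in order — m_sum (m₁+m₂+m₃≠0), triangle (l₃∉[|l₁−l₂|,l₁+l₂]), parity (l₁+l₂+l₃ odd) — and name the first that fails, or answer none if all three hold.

Σmᵢ = 0  ✓
l₃∈[|l₁−l₂|,l₁+l₂]=[0,4], have l₃=2  ✓
Σlᵢ = 6 ⇒ even  ✓

none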